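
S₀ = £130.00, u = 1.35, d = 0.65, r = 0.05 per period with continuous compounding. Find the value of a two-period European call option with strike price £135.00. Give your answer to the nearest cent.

£30.31

Risk-neutral probability p = (e^0.05 − 0.65)/(1.35 − 0.65) = 0.4013/0.7000 = 0.5732
Terminal stock prices: S_uu = 236.9, S_ud = 114.1, S_dd = 54.93
Terminal payoffs (S − K): max(101.9, 0) = 101.9, max(-20.92, 0) = 0, max(-80.07, 0) = 0
Node u (S = 175.5): V_u = e^(−0.05)·[0.5732·101.9250 + 0.4268·0.0000] = 55.5784
Node d (S = 84.5): V_d = e^(−0.05)·[0.5732·0.0000 + 0.4268·0.0000] = 0.0000
Node 0 (S = 130): V_0 = e^(−0.05)·[0.5732·55.5784 + 0.4268·0.0000] = 30.3062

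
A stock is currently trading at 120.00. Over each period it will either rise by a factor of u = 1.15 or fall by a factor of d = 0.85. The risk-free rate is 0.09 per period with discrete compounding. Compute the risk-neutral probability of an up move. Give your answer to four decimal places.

Risk-neutral probability p = (1 + 0.09 − 0.85)/(1.15 − 0.85) = 0.2400/0.3000 = 0.8000

p = 0.8000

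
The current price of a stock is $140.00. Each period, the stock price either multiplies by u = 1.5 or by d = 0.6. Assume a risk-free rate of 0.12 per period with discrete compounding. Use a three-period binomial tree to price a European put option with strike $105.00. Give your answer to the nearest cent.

$10.47

Risk-neutral probability p = (1 + 0.12 − 0.6)/(1.5 − 0.6) = 0.5200/0.9000 = 0.5778
Terminal stock prices: S_uuu = 472.5, S_uud = 189, S_udd = 75.6, S_ddd = 30.24
Terminal payoffs (K − S): max(-367.5, 0) = 0, max(-84, 0) = 0, max(29.4, 0) = 29.4, max(74.76, 0) = 74.76
Node uu (S = 315): V_uu = 1/1.12·[0.5778·0.0000 + 0.4222·0.0000] = 0.0000
Node ud (S = 126): V_ud = 1/1.12·[0.5778·0.0000 + 0.4222·29.4000] = 11.0833
Node dd (S = 50.4): V_dd = 1/1.12·[0.5778·29.4000 + 0.4222·74.7600] = 43.3500
Node u (S = 210): V_u = 1/1.12·[0.5778·0.0000 + 0.4222·11.0833] = 4.1782
Node d (S = 84): V_d = 1/1.12·[0.5778·11.0833 + 0.4222·43.3500] = 22.0599
Node 0 (S = 140): V_0 = 1/1.12·[0.5778·4.1782 + 0.4222·22.0599] = 10.4717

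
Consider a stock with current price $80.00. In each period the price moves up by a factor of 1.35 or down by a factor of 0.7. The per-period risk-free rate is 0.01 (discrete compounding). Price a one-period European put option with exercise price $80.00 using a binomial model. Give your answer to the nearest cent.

Risk-neutral probability p = (1 + 0.01 − 0.7)/(1.35 − 0.7) = 0.3100/0.6500 = 0.4769
Terminal stock prices: S_u = 108, S_d = 56
Terminal payoffs (K − S): max(-28, 0) = 0, max(24, 0) = 24
Node 0 (S = 80): V_0 = 1/1.01·[0.4769·0.0000 + 0.5231·24.0000] = 12.4296

$12.43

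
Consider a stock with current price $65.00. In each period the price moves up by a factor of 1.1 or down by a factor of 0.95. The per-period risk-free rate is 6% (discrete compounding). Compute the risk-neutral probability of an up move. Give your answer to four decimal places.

Risk-neutral probability p = (1 + 0.06 − 0.95)/(1.1 − 0.95) = 0.1100/0.1500 = 0.7333

p = 0.7333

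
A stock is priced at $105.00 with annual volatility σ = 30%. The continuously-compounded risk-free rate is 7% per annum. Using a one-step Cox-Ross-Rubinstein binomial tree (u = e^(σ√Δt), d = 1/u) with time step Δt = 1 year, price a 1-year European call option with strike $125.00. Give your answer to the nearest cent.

$8.50

CRR parameters: u = e^(σ√Δt) = e^(0.3·√1) = 1.3499, d = 1/u = 0.7408
Per-period rate: rΔt = 0.07·1 = 0.07, so R = e^0.07 = 1.0725
Risk-neutral probability p = (e^0.07 − 0.7408)/(1.3499 − 0.7408) = 0.3317/0.6090 = 0.5446
Terminal stock prices: S_u = 141.7, S_d = 77.79
Terminal payoffs (S − K): max(16.74, 0) = 16.74, max(-47.21, 0) = 0
Node 0 (S = 105): V_0 = e^(−0.07)·[0.5446·16.7352 + 0.4554·0.0000] = 8.4980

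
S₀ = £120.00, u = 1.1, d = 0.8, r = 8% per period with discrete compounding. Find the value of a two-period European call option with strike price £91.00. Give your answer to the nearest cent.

Risk-neutral probability p = (1 + 0.08 − 0.8)/(1.1 − 0.8) = 0.2800/0.3000 = 0.9333
Terminal stock prices: S_uu = 145.2, S_ud = 105.6, S_dd = 76.8
Terminal payoffs (S − K): max(54.2, 0) = 54.2, max(14.6, 0) = 14.6, max(-14.2, 0) = 0
Node u (S = 132): V_u = 1/1.08·[0.9333·54.2000 + 0.0667·14.6000] = 47.7407
Node d (S = 96): V_d = 1/1.08·[0.9333·14.6000 + 0.0667·0.0000] = 12.6173
Node 0 (S = 120): V_0 = 1/1.08·[0.9333·47.7407 + 0.0667·12.6173] = 42.0363

£42.04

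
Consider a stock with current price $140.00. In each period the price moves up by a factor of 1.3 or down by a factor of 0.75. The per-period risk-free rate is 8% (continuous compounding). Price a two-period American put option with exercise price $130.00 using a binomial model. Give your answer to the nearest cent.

$9.09

Risk-neutral probability p = (e^0.08 − 0.75)/(1.3 − 0.75) = 0.3333/0.5500 = 0.6060
Terminal stock prices: S_uu = 236.6, S_ud = 136.5, S_dd = 78.75
Terminal payoffs (K − S): max(-106.6, 0) = 0, max(-6.5, 0) = 0, max(51.25, 0) = 51.25
Node u (S = 182): continuation = e^(−0.08)·[0.6060·0.0000 + 0.3940·0.0000] = 0.0000; exercise value = 0.0000 ≤ continuation, so V_u = 0.0000
Node d (S = 105): continuation = e^(−0.08)·[0.6060·0.0000 + 0.3940·51.2500] = 18.6411; exercise value = 25.0000 > continuation, so V_d = 25.0000 (exercise)
Node 0 (S = 140): continuation = e^(−0.08)·[0.6060·0.0000 + 0.3940·25.0000] = 9.0932; exercise value = 0.0000 ≤ continuation, so V_0 = 9.0932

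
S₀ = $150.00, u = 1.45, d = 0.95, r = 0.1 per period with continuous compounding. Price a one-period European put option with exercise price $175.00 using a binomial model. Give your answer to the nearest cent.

$20.28

Risk-neutral probability p = (e^0.1 − 0.95)/(1.45 − 0.95) = 0.1552/0.5000 = 0.3103
Terminal stock prices: S_u = 217.5, S_d = 142.5
Terminal payoffs (K − S): max(-42.5, 0) = 0, max(32.5, 0) = 32.5
Node 0 (S = 150): V_0 = e^(−0.1)·[0.3103·0.0000 + 0.6897·32.5000] = 20.2809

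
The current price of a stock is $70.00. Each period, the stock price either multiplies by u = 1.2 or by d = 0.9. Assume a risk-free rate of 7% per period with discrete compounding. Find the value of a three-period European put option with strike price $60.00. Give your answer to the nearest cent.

Risk-neutral probability p = (1 + 0.07 − 0.9)/(1.2 − 0.9) = 0.1700/0.3000 = 0.5667
Terminal stock prices: S_uuu = 121, S_uud = 90.72, S_udd = 68.04, S_ddd = 51.03
Terminal payoffs (K − S): max(-60.96, 0) = 0, max(-30.72, 0) = 0, max(-8.04, 0) = 0, max(8.97, 0) = 8.97
Node uu (S = 100.8): V_uu = 1/1.07·[0.5667·0.0000 + 0.4333·0.0000] = 0.0000
Node ud (S = 75.6): V_ud = 1/1.07·[0.5667·0.0000 + 0.4333·0.0000] = 0.0000
Node dd (S = 56.7): V_dd = 1/1.07·[0.5667·0.0000 + 0.4333·8.9700] = 3.6327
Node u (S = 84): V_u = 1/1.07·[0.5667·0.0000 + 0.4333·0.0000] = 0.0000
Node d (S = 63): V_d = 1/1.07·[0.5667·0.0000 + 0.4333·3.6327] = 1.4712
Node 0 (S = 70): V_0 = 1/1.07·[0.5667·0.0000 + 0.4333·1.4712] = 0.5958

$0.60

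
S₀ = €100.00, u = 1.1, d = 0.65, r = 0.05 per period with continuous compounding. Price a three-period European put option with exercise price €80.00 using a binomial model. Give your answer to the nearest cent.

€1.26

Risk-neutral probability p = (e^0.05 − 0.65)/(1.1 − 0.65) = 0.4013/0.4500 = 0.8917
Terminal stock prices: S_uuu = 133.1, S_uud = 78.65, S_udd = 46.48, S_ddd = 27.46
Terminal payoffs (K − S): max(-53.1, 0) = 0, max(1.35, 0) = 1.35, max(33.52, 0) = 33.52, max(52.54, 0) = 52.54
Node uu (S = 121): V_uu = e^(−0.05)·[0.8917·0.0000 + 0.1083·1.3500] = 0.1391
Node ud (S = 71.5): V_ud = e^(−0.05)·[0.8917·1.3500 + 0.1083·33.5250] = 4.5984
Node dd (S = 42.25): V_dd = e^(−0.05)·[0.8917·33.5250 + 0.1083·52.5375] = 33.8484
Node u (S = 110): V_u = e^(−0.05)·[0.8917·0.1391 + 0.1083·4.5984] = 0.5916
Node d (S = 65): V_d = e^(−0.05)·[0.8917·4.5984 + 0.1083·33.8484] = 7.3870
Node 0 (S = 100): V_0 = e^(−0.05)·[0.8917·0.5916 + 0.1083·7.3870] = 1.2627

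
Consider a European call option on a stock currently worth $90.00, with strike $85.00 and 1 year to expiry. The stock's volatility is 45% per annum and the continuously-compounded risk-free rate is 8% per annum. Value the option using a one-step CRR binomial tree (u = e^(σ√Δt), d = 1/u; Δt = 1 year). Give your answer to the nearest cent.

$24.82

CRR parameters: u = e^(σ√Δt) = e^(0.45·√1) = 1.5683, d = 1/u = 0.6376
Per-period rate: rΔt = 0.08·1 = 0.08, so R = e^0.08 = 1.0833
Risk-neutral probability p = (e^0.08 − 0.6376)/(1.5683 − 0.6376) = 0.4457/0.9307 = 0.4789
Terminal stock prices: S_u = 141.1, S_d = 57.39
Terminal payoffs (S − K): max(56.15, 0) = 56.15, max(-27.61, 0) = 0
Node 0 (S = 90): V_0 = e^(−0.08)·[0.4789·56.1481 + 0.5211·0.0000] = 24.8194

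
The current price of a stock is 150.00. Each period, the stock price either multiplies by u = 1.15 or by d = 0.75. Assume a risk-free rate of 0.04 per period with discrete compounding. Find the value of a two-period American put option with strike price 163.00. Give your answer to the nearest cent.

Risk-neutral probability p = (1 + 0.04 − 0.75)/(1.15 − 0.75) = 0.2900/0.4000 = 0.7250
Terminal stock prices: S_uu = 198.4, S_ud = 129.4, S_dd = 84.38
Terminal payoffs (K − S): max(-35.37, 0) = 0, max(33.62, 0) = 33.62, max(78.62, 0) = 78.62
Node u (S = 172.5): continuation = 1/1.04·[0.7250·0.0000 + 0.2750·33.6250] = 8.8912; exercise value = 0.0000 ≤ continuation, so V_u = 8.8912
Node d (S = 112.5): continuation = 1/1.04·[0.7250·33.6250 + 0.2750·78.6250] = 44.2308; exercise value = 50.5000 > continuation, so V_d = 50.5000 (exercise)
Node 0 (S = 150): continuation = 1/1.04·[0.7250·8.8912 + 0.2750·50.5000] = 19.5516; exercise value = 13.0000 ≤ continuation, so V_0 = 19.5516

19.55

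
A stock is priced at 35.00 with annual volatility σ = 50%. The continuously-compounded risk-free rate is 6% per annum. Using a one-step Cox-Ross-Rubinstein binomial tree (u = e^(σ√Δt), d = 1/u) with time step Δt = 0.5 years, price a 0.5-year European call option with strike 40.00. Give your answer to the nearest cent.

CRR parameters: u = e^(σ√Δt) = e^(0.5·√0.5) = 1.4241, d = 1/u = 0.7022
Per-period rate: rΔt = 0.06·0.5 = 0.03, so R = e^0.03 = 1.0305
Risk-neutral probability p = (e^0.03 − 0.7022)/(1.4241 − 0.7022) = 0.3283/0.7219 = 0.4547
Terminal stock prices: S_u = 49.84, S_d = 24.58
Terminal payoffs (S − K): max(9.844, 0) = 9.844, max(-15.42, 0) = 0
Node 0 (S = 35): V_0 = e^(−0.03)·[0.4547·9.8442 + 0.5453·0.0000] = 4.3439

4.34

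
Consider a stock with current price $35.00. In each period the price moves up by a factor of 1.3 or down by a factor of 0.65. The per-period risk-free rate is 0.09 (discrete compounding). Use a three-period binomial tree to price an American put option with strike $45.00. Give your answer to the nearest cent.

Risk-neutral probability p = (1 + 0.09 − 0.65)/(1.3 − 0.65) = 0.4400/0.6500 = 0.6769
Terminal stock prices: S_uuu = 76.89, S_uud = 38.45, S_udd = 19.22, S_ddd = 9.612
Terminal payoffs (K − S): max(-31.89, 0) = 0, max(6.552, 0) = 6.552, max(25.78, 0) = 25.78, max(35.39, 0) = 35.39
Node uu (S = 59.15): continuation = 1/1.09·[0.6769·0.0000 + 0.3231·6.5525] = 1.9422; exercise value = 0.0000 ≤ continuation, so V_uu = 1.9422
Node ud (S = 29.57): continuation = 1/1.09·[0.6769·6.5525 + 0.3231·25.7762] = 11.7094; exercise value = 15.4250 > continuation, so V_ud = 15.4250 (exercise)
Node dd (S = 14.79): continuation = 1/1.09·[0.6769·25.7762 + 0.3231·35.3881] = 26.4969; exercise value = 30.2125 > continuation, so V_dd = 30.2125 (exercise)
Node u (S = 45.5): continuation = 1/1.09·[0.6769·1.9422 + 0.3231·15.4250] = 5.7781; exercise value = 0.0000 ≤ continuation, so V_u = 5.7781
Node d (S = 22.75): continuation = 1/1.09·[0.6769·15.4250 + 0.3231·30.2125] = 18.5344; exercise value = 22.2500 > continuation, so V_d = 22.2500 (exercise)
Node 0 (S = 35): continuation = 1/1.09·[0.6769·5.7781 + 0.3231·22.2500] = 10.1833; exercise value = 10.0000 ≤ continuation, so V_0 = 10.1833

$10.18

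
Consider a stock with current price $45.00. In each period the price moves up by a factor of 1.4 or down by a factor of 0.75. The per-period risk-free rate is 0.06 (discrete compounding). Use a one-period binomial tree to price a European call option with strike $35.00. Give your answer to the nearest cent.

Risk-neutral probability p = (1 + 0.06 − 0.75)/(1.4 − 0.75) = 0.3100/0.6500 = 0.4769
Terminal stock prices: S_u = 63, S_d = 33.75
Terminal payoffs (S − K): max(28, 0) = 28, max(-1.25, 0) = 0
Node 0 (S = 45): V_0 = 1/1.06·[0.4769·28.0000 + 0.5231·0.0000] = 12.5980

$12.60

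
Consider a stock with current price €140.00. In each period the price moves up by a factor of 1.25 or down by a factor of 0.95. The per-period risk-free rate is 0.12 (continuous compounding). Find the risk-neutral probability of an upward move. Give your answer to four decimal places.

Risk-neutral probability p = (e^0.12 − 0.95)/(1.25 − 0.95) = 0.1775/0.3000 = 0.5917

p = 0.5917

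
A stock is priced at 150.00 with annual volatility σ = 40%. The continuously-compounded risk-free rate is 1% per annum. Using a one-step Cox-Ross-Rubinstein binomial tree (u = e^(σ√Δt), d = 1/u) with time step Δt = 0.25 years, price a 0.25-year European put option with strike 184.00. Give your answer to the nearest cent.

33.54

CRR parameters: u = e^(σ√Δt) = e^(0.4·√0.25) = 1.2214, d = 1/u = 0.8187
Per-period rate: rΔt = 0.01·0.25 = 0.0025, so R = e^0.0025 = 1.0025
Risk-neutral probability p = (e^0.0025 − 0.8187)/(1.2214 − 0.8187) = 0.1838/0.4027 = 0.4564
Terminal stock prices: S_u = 183.2, S_d = 122.8
Terminal payoffs (K − S): max(0.7896, 0) = 0.7896, max(61.19, 0) = 61.19
Node 0 (S = 150): V_0 = e^(−0.0025)·[0.4564·0.7896 + 0.5436·61.1904] = 33.5406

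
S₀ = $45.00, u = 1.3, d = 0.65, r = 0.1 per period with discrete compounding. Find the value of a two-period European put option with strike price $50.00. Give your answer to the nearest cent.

Risk-neutral probability p = (1 + 0.1 − 0.65)/(1.3 − 0.65) = 0.4500/0.6500 = 0.6923
Terminal stock prices: S_uu = 76.05, S_ud = 38.02, S_dd = 19.01
Terminal payoffs (K − S): max(-26.05, 0) = 0, max(11.98, 0) = 11.98, max(30.99, 0) = 30.99
Node u (S = 58.5): V_u = 1/1.1·[0.6923·0.0000 + 0.3077·11.9750] = 3.3497
Node d (S = 29.25): V_d = 1/1.1·[0.6923·11.9750 + 0.3077·30.9875] = 16.2045
Node 0 (S = 45): V_0 = 1/1.1·[0.6923·3.3497 + 0.3077·16.2045] = 6.6409

$6.64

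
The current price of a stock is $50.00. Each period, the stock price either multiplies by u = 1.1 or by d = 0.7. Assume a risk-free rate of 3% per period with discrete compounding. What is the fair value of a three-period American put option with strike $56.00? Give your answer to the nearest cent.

$7.44

Risk-neutral probability p = (1 + 0.03 − 0.7)/(1.1 − 0.7) = 0.3300/0.4000 = 0.8250
Terminal stock prices: S_uuu = 66.55, S_uud = 42.35, S_udd = 26.95, S_ddd = 17.15
Terminal payoffs (K − S): max(-10.55, 0) = 0, max(13.65, 0) = 13.65, max(29.05, 0) = 29.05, max(38.85, 0) = 38.85
Node uu (S = 60.5): continuation = 1/1.03·[0.8250·0.0000 + 0.1750·13.6500] = 2.3192; exercise value = 0.0000 ≤ continuation, so V_uu = 2.3192
Node ud (S = 38.5): continuation = 1/1.03·[0.8250·13.6500 + 0.1750·29.0500] = 15.8689; exercise value = 17.5000 > continuation, so V_ud = 17.5000 (exercise)
Node dd (S = 24.5): continuation = 1/1.03·[0.8250·29.0500 + 0.1750·38.8500] = 29.8689; exercise value = 31.5000 > continuation, so V_dd = 31.5000 (exercise)
Node u (S = 55): continuation = 1/1.03·[0.8250·2.3192 + 0.1750·17.5000] = 4.8309; exercise value = 1.0000 ≤ continuation, so V_u = 4.8309
Node d (S = 35): continuation = 1/1.03·[0.8250·17.5000 + 0.1750·31.5000] = 19.3689; exercise value = 21.0000 > continuation, so V_d = 21.0000 (exercise)
Node 0 (S = 50): continuation = 1/1.03·[0.8250·4.8309 + 0.1750·21.0000] = 7.4374; exercise value = 6.0000 ≤ continuation, so V_0 = 7.4374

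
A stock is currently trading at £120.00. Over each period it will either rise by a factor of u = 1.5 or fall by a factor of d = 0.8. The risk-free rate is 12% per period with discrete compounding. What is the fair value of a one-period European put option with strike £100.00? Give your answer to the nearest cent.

Risk-neutral probability p = (1 + 0.12 − 0.8)/(1.5 − 0.8) = 0.3200/0.7000 = 0.4571
Terminal stock prices: S_u = 180, S_d = 96
Terminal payoffs (K − S): max(-80, 0) = 0, max(4, 0) = 4
Node 0 (S = 120): V_0 = 1/1.12·[0.4571·0.0000 + 0.5429·4.0000] = 1.9388

£1.94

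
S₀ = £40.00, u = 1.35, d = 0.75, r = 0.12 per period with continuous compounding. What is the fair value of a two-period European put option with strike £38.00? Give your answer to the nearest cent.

Risk-neutral probability p = (e^0.12 − 0.75)/(1.35 − 0.75) = 0.3775/0.6000 = 0.6292
Terminal stock prices: S_uu = 72.9, S_ud = 40.5, S_dd = 22.5
Terminal payoffs (K − S): max(-34.9, 0) = 0, max(-2.5, 0) = 0, max(15.5, 0) = 15.5
Node u (S = 54): V_u = e^(−0.12)·[0.6292·0.0000 + 0.3708·0.0000] = 0.0000
Node d (S = 30): V_d = e^(−0.12)·[0.6292·0.0000 + 0.3708·15.5000] = 5.0980
Node 0 (S = 40): V_0 = e^(−0.12)·[0.6292·0.0000 + 0.3708·5.0980] = 1.6768

£1.68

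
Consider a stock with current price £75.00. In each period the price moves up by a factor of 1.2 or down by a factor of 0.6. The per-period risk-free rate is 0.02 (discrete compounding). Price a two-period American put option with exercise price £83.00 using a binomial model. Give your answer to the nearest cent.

Risk-neutral probability p = (1 + 0.02 − 0.6)/(1.2 − 0.6) = 0.4200/0.6000 = 0.7000
Terminal stock prices: S_uu = 108, S_ud = 54, S_dd = 27
Terminal payoffs (K − S): max(-25, 0) = 0, max(29, 0) = 29, max(56, 0) = 56
Node u (S = 90): continuation = 1/1.02·[0.7000·0.0000 + 0.3000·29.0000] = 8.5294; exercise value = 0.0000 ≤ continuation, so V_u = 8.5294
Node d (S = 45): continuation = 1/1.02·[0.7000·29.0000 + 0.3000·56.0000] = 36.3725; exercise value = 38.0000 > continuation, so V_d = 38.0000 (exercise)
Node 0 (S = 75): continuation = 1/1.02·[0.7000·8.5294 + 0.3000·38.0000] = 17.0300; exercise value = 8.0000 ≤ continuation, so V_0 = 17.0300

£17.03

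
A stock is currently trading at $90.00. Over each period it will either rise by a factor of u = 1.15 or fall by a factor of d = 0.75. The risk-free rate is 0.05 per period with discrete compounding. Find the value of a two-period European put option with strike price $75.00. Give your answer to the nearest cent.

$1.38

Risk-neutral probability p = (1 + 0.05 − 0.75)/(1.15 − 0.75) = 0.3000/0.4000 = 0.7500
Terminal stock prices: S_uu = 119, S_ud = 77.62, S_dd = 50.62
Terminal payoffs (K − S): max(-44.02, 0) = 0, max(-2.625, 0) = 0, max(24.38, 0) = 24.38
Node u (S = 103.5): V_u = 1/1.05·[0.7500·0.0000 + 0.2500·0.0000] = 0.0000
Node d (S = 67.5): V_d = 1/1.05·[0.7500·0.0000 + 0.2500·24.3750] = 5.8036
Node 0 (S = 90): V_0 = 1/1.05·[0.7500·0.0000 + 0.2500·5.8036] = 1.3818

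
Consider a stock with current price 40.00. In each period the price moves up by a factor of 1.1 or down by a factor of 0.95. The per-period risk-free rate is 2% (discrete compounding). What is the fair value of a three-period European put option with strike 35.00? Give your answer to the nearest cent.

0.10

Risk-neutral probability p = (1 + 0.02 − 0.95)/(1.1 − 0.95) = 0.0700/0.1500 = 0.4667
Terminal stock prices: S_uuu = 53.24, S_uud = 45.98, S_udd = 39.71, S_ddd = 34.29
Terminal payoffs (K − S): max(-18.24, 0) = 0, max(-10.98, 0) = 0, max(-4.71, 0) = 0, max(0.705, 0) = 0.705
Node uu (S = 48.4): V_uu = 1/1.02·[0.4667·0.0000 + 0.5333·0.0000] = 0.0000
Node ud (S = 41.8): V_ud = 1/1.02·[0.4667·0.0000 + 0.5333·0.0000] = 0.0000
Node dd (S = 36.1): V_dd = 1/1.02·[0.4667·0.0000 + 0.5333·0.7050] = 0.3686
Node u (S = 44): V_u = 1/1.02·[0.4667·0.0000 + 0.5333·0.0000] = 0.0000
Node d (S = 38): V_d = 1/1.02·[0.4667·0.0000 + 0.5333·0.3686] = 0.1927
Node 0 (S = 40): V_0 = 1/1.02·[0.4667·0.0000 + 0.5333·0.1927] = 0.1008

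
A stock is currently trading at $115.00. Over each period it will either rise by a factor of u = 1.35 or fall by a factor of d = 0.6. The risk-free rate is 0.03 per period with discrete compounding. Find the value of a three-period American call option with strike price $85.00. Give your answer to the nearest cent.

Risk-neutral probability p = (1 + 0.03 − 0.6)/(1.35 − 0.6) = 0.4300/0.7500 = 0.5733
Terminal stock prices: S_uuu = 282.9, S_uud = 125.8, S_udd = 55.89, S_ddd = 24.84
Terminal payoffs (S − K): max(197.9, 0) = 197.9, max(40.75, 0) = 40.75, max(-29.11, 0) = 0, max(-60.16, 0) = 0
Node uu (S = 209.6): continuation = 1/1.03·[0.5733·197.9431 + 0.4267·40.7525] = 127.0632; exercise value = 124.5875 ≤ continuation, so V_uu = 127.0632
Node ud (S = 93.15): continuation = 1/1.03·[0.5733·40.7525 + 0.4267·0.0000] = 22.6842; exercise value = 8.1500 ≤ continuation, so V_ud = 22.6842
Node dd (S = 41.4): continuation = 1/1.03·[0.5733·0.0000 + 0.4267·0.0000] = 0.0000; exercise value = 0.0000 ≤ continuation, so V_dd = 0.0000
Node u (S = 155.2): continuation = 1/1.03·[0.5733·127.0632 + 0.4267·22.6842] = 80.1245; exercise value = 70.2500 ≤ continuation, so V_u = 80.1245
Node d (S = 69): continuation = 1/1.03·[0.5733·22.6842 + 0.4267·0.0000] = 12.6268; exercise value = 0.0000 ≤ continuation, so V_d = 12.6268
Node 0 (S = 115): continuation = 1/1.03·[0.5733·80.1245 + 0.4267·12.6268] = 49.8306; exercise value = 30.0000 ≤ continuation, so V_0 = 49.8306

$49.83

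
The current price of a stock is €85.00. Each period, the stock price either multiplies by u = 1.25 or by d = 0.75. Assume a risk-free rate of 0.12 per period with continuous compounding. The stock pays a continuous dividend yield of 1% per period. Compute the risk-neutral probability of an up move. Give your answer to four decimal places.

Per-period risk-free factor R = e^0.12 = 1.1275; dividend-adjusted growth = e^(0.12−0.01) = 1.1163.
Risk-neutral probability p = (1.1163 − 0.75)/(1.25 − 0.75) = 0.3663/0.5000 = 0.7326

p = 0.7326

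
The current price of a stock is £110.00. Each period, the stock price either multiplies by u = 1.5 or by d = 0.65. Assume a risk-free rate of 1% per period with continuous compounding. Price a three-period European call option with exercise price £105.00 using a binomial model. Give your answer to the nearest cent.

Risk-neutral probability p = (e^0.01 − 0.65)/(1.5 − 0.65) = 0.3601/0.8500 = 0.4236
Terminal stock prices: S_uuu = 371.2, S_uud = 160.9, S_udd = 69.71, S_ddd = 30.21
Terminal payoffs (S − K): max(266.2, 0) = 266.2, max(55.88, 0) = 55.88, max(-35.29, 0) = 0, max(-74.79, 0) = 0
Node uu (S = 247.5): V_uu = e^(−0.01)·[0.4236·266.2500 + 0.5764·55.8750] = 143.5448
Node ud (S = 107.2): V_ud = e^(−0.01)·[0.4236·55.8750 + 0.5764·0.0000] = 23.4325
Node dd (S = 46.48): V_dd = e^(−0.01)·[0.4236·0.0000 + 0.5764·0.0000] = 0.0000
Node u (S = 165): V_u = e^(−0.01)·[0.4236·143.5448 + 0.5764·23.4325] = 73.5713
Node d (S = 71.5): V_d = e^(−0.01)·[0.4236·23.4325 + 0.5764·0.0000] = 9.8270
Node 0 (S = 110): V_0 = e^(−0.01)·[0.4236·73.5713 + 0.5764·9.8270] = 36.4619

£36.46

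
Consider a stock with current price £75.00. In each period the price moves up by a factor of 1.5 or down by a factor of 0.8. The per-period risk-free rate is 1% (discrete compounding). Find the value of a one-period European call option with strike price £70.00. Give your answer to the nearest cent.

Risk-neutral probability p = (1 + 0.01 − 0.8)/(1.5 − 0.8) = 0.2100/0.7000 = 0.3000
Terminal stock prices: S_u = 112.5, S_d = 60
Terminal payoffs (S − K): max(42.5, 0) = 42.5, max(-10, 0) = 0
Node 0 (S = 75): V_0 = 1/1.01·[0.3000·42.5000 + 0.7000·0.0000] = 12.6238

£12.62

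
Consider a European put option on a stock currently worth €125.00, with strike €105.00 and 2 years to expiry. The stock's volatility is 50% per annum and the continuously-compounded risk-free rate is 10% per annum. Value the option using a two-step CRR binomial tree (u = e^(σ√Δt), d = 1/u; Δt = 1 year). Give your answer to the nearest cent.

€13.14

CRR parameters: u = e^(σ√Δt) = e^(0.5·√1) = 1.6487, d = 1/u = 0.6065
Per-period rate: rΔt = 0.1·1 = 0.1, so R = e^0.1 = 1.1052
Risk-neutral probability p = (e^0.1 − 0.6065)/(1.6487 − 0.6065) = 0.4986/1.0422 = 0.4785
Terminal stock prices: S_uu = 339.8, S_ud = 125, S_dd = 45.98
Terminal payoffs (K − S): max(-234.8, 0) = 0, max(-20, 0) = 0, max(59.02, 0) = 59.02
Node u (S = 206.1): V_u = e^(−0.1)·[0.4785·0.0000 + 0.5215·0.0000] = 0.0000
Node d (S = 75.82): V_d = e^(−0.1)·[0.4785·0.0000 + 0.5215·59.0151] = 27.8501
Node 0 (S = 125): V_0 = e^(−0.1)·[0.4785·0.0000 + 0.5215·27.8501] = 13.1428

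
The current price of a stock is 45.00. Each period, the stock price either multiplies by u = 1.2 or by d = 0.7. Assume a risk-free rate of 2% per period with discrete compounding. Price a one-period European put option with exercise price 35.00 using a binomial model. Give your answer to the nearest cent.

1.24

Risk-neutral probability p = (1 + 0.02 − 0.7)/(1.2 − 0.7) = 0.3200/0.5000 = 0.6400
Terminal stock prices: S_u = 54, S_d = 31.5
Terminal payoffs (K − S): max(-19, 0) = 0, max(3.5, 0) = 3.5
Node 0 (S = 45): V_0 = 1/1.02·[0.6400·0.0000 + 0.3600·3.5000] = 1.2353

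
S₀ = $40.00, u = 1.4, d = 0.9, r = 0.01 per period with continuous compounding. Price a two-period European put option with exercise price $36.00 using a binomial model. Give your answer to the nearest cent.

Risk-neutral probability p = (e^0.01 − 0.9)/(1.4 − 0.9) = 0.1101/0.5000 = 0.2201
Terminal stock prices: S_uu = 78.4, S_ud = 50.4, S_dd = 32.4
Terminal payoffs (K − S): max(-42.4, 0) = 0, max(-14.4, 0) = 0, max(3.6, 0) = 3.6
Node u (S = 56): V_u = e^(−0.01)·[0.2201·0.0000 + 0.7799·0.0000] = 0.0000
Node d (S = 36): V_d = e^(−0.01)·[0.2201·0.0000 + 0.7799·3.6000] = 2.7797
Node 0 (S = 40): V_0 = e^(−0.01)·[0.2201·0.0000 + 0.7799·2.7797] = 2.1463

$2.15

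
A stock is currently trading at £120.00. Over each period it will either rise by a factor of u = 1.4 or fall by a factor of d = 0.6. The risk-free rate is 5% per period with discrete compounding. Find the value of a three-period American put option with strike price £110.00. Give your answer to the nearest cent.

£20.81

Risk-neutral probability p = (1 + 0.05 − 0.6)/(1.4 − 0.6) = 0.4500/0.8000 = 0.5625
Terminal stock prices: S_uuu = 329.3, S_uud = 141.1, S_udd = 60.48, S_ddd = 25.92
Terminal payoffs (K − S): max(-219.3, 0) = 0, max(-31.12, 0) = 0, max(49.52, 0) = 49.52, max(84.08, 0) = 84.08
Node uu (S = 235.2): continuation = 1/1.05·[0.5625·0.0000 + 0.4375·0.0000] = 0.0000; exercise value = 0.0000 ≤ continuation, so V_uu = 0.0000
Node ud (S = 100.8): continuation = 1/1.05·[0.5625·0.0000 + 0.4375·49.5200] = 20.6333; exercise value = 9.2000 ≤ continuation, so V_ud = 20.6333
Node dd (S = 43.2): continuation = 1/1.05·[0.5625·49.5200 + 0.4375·84.0800] = 61.5619; exercise value = 66.8000 > continuation, so V_dd = 66.8000 (exercise)
Node u (S = 168): continuation = 1/1.05·[0.5625·0.0000 + 0.4375·20.6333] = 8.5972; exercise value = 0.0000 ≤ continuation, so V_u = 8.5972
Node d (S = 72): continuation = 1/1.05·[0.5625·20.6333 + 0.4375·66.8000] = 38.8869; exercise value = 38.0000 ≤ continuation, so V_d = 38.8869
Node 0 (S = 120): continuation = 1/1.05·[0.5625·8.5972 + 0.4375·38.8869] = 20.8085; exercise value = 0.0000 ≤ continuation, so V_0 = 20.8085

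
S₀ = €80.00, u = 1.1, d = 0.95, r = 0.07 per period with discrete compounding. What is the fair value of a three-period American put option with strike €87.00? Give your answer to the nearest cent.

€7.00

Risk-neutral probability p = (1 + 0.07 − 0.95)/(1.1 − 0.95) = 0.1200/0.1500 = 0.8000
Terminal stock prices: S_uuu = 106.5, S_uud = 91.96, S_udd = 79.42, S_ddd = 68.59
Terminal payoffs (K − S): max(-19.48, 0) = 0, max(-4.96, 0) = 0, max(7.58, 0) = 7.58, max(18.41, 0) = 18.41
Node uu (S = 96.8): continuation = 1/1.07·[0.8000·0.0000 + 0.2000·0.0000] = 0.0000; exercise value = 0.0000 ≤ continuation, so V_uu = 0.0000
Node ud (S = 83.6): continuation = 1/1.07·[0.8000·0.0000 + 0.2000·7.5800] = 1.4168; exercise value = 3.4000 > continuation, so V_ud = 3.4000 (exercise)
Node dd (S = 72.2): continuation = 1/1.07·[0.8000·7.5800 + 0.2000·18.4100] = 9.1084; exercise value = 14.8000 > continuation, so V_dd = 14.8000 (exercise)
Node u (S = 88): continuation = 1/1.07·[0.8000·0.0000 + 0.2000·3.4000] = 0.6355; exercise value = 0.0000 ≤ continuation, so V_u = 0.6355
Node d (S = 76): continuation = 1/1.07·[0.8000·3.4000 + 0.2000·14.8000] = 5.3084; exercise value = 11.0000 > continuation, so V_d = 11.0000 (exercise)
Node 0 (S = 80): continuation = 1/1.07·[0.8000·0.6355 + 0.2000·11.0000] = 2.5312; exercise value = 7.0000 > continuation, so V_0 = 7.0000 (exercise)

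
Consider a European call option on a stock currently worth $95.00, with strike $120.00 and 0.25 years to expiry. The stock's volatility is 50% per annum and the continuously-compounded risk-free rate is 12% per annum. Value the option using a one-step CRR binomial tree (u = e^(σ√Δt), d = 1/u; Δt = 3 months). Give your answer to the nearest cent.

$0.96

CRR parameters: u = e^(σ√Δt) = e^(0.5·√0.25) = 1.2840, d = 1/u = 0.7788
Per-period rate: rΔt = 0.12·0.25 = 0.03, so R = e^0.03 = 1.0305
Risk-neutral probability p = (e^0.03 − 0.7788)/(1.2840 − 0.7788) = 0.2517/0.5052 = 0.4981
Terminal stock prices: S_u = 122, S_d = 73.99
Terminal payoffs (S − K): max(1.982, 0) = 1.982, max(-46.01, 0) = 0
Node 0 (S = 95): V_0 = e^(−0.03)·[0.4981·1.9824 + 0.5019·0.0000] = 0.9583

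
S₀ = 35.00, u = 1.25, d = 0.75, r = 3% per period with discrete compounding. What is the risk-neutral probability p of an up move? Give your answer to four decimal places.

Risk-neutral probability p = (1 + 0.03 − 0.75)/(1.25 − 0.75) = 0.2800/0.5000 = 0.5600

p = 0.5600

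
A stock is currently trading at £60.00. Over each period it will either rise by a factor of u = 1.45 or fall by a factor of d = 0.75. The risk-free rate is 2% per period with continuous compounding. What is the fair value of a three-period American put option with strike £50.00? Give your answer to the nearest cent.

£6.18

Risk-neutral probability p = (e^0.02 − 0.75)/(1.45 − 0.75) = 0.2702/0.7000 = 0.3860
Terminal stock prices: S_uuu = 182.9, S_uud = 94.61, S_udd = 48.94, S_ddd = 25.31
Terminal payoffs (K − S): max(-132.9, 0) = 0, max(-44.61, 0) = 0, max(1.062, 0) = 1.062, max(24.69, 0) = 24.69
Node uu (S = 126.2): continuation = e^(−0.02)·[0.3860·0.0000 + 0.6140·0.0000] = 0.0000; exercise value = 0.0000 ≤ continuation, so V_uu = 0.0000
Node ud (S = 65.25): continuation = e^(−0.02)·[0.3860·0.0000 + 0.6140·1.0625] = 0.6395; exercise value = 0.0000 ≤ continuation, so V_ud = 0.6395
Node dd (S = 33.75): continuation = e^(−0.02)·[0.3860·1.0625 + 0.6140·24.6875] = 15.2599; exercise value = 16.2500 > continuation, so V_dd = 16.2500 (exercise)
Node u (S = 87): continuation = e^(−0.02)·[0.3860·0.0000 + 0.6140·0.6395] = 0.3848; exercise value = 0.0000 ≤ continuation, so V_u = 0.3848
Node d (S = 45): continuation = e^(−0.02)·[0.3860·0.6395 + 0.6140·16.2500] = 10.0218; exercise value = 5.0000 ≤ continuation, so V_d = 10.0218
Node 0 (S = 60): continuation = e^(−0.02)·[0.3860·0.3848 + 0.6140·10.0218] = 6.1772; exercise value = 0.0000 ≤ continuation, so V_0 = 6.1772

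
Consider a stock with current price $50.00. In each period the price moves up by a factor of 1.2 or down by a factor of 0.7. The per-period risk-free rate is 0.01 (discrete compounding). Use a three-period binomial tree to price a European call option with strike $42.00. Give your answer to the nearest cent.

$13.84

Risk-neutral probability p = (1 + 0.01 − 0.7)/(1.2 − 0.7) = 0.3100/0.5000 = 0.6200
Terminal stock prices: S_uuu = 86.4, S_uud = 50.4, S_udd = 29.4, S_ddd = 17.15
Terminal payoffs (S − K): max(44.4, 0) = 44.4, max(8.4, 0) = 8.4, max(-12.6, 0) = 0, max(-24.85, 0) = 0
Node uu (S = 72): V_uu = 1/1.01·[0.6200·44.4000 + 0.3800·8.4000] = 30.4158
Node ud (S = 42): V_ud = 1/1.01·[0.6200·8.4000 + 0.3800·0.0000] = 5.1564
Node dd (S = 24.5): V_dd = 1/1.01·[0.6200·0.0000 + 0.3800·0.0000] = 0.0000
Node u (S = 60): V_u = 1/1.01·[0.6200·30.4158 + 0.3800·5.1564] = 20.6112
Node d (S = 35): V_d = 1/1.01·[0.6200·5.1564 + 0.3800·0.0000] = 3.1653
Node 0 (S = 50): V_0 = 1/1.01·[0.6200·20.6112 + 0.3800·3.1653] = 13.8433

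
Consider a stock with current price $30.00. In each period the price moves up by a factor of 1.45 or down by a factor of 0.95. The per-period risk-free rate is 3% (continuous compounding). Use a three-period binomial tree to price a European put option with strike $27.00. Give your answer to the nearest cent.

$0.69

Risk-neutral probability p = (e^0.03 − 0.95)/(1.45 − 0.95) = 0.0805/0.5000 = 0.1609
Terminal stock prices: S_uuu = 91.46, S_uud = 59.92, S_udd = 39.26, S_ddd = 25.72
Terminal payoffs (K − S): max(-64.46, 0) = 0, max(-32.92, 0) = 0, max(-12.26, 0) = 0, max(1.279, 0) = 1.279
Node uu (S = 63.08): V_uu = e^(−0.03)·[0.1609·0.0000 + 0.8391·0.0000] = 0.0000
Node ud (S = 41.32): V_ud = e^(−0.03)·[0.1609·0.0000 + 0.8391·0.0000] = 0.0000
Node dd (S = 27.07): V_dd = e^(−0.03)·[0.1609·0.0000 + 0.8391·1.2788] = 1.0413
Node u (S = 43.5): V_u = e^(−0.03)·[0.1609·0.0000 + 0.8391·0.0000] = 0.0000
Node d (S = 28.5): V_d = e^(−0.03)·[0.1609·0.0000 + 0.8391·1.0413] = 0.8479
Node 0 (S = 30): V_0 = e^(−0.03)·[0.1609·0.0000 + 0.8391·0.8479] = 0.6904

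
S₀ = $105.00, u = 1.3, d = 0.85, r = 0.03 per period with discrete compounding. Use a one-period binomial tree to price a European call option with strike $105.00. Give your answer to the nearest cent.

Risk-neutral probability p = (1 + 0.03 − 0.85)/(1.3 − 0.85) = 0.1800/0.4500 = 0.4000
Terminal stock prices: S_u = 136.5, S_d = 89.25
Terminal payoffs (S − K): max(31.5, 0) = 31.5, max(-15.75, 0) = 0
Node 0 (S = 105): V_0 = 1/1.03·[0.4000·31.5000 + 0.6000·0.0000] = 12.2330

$12.23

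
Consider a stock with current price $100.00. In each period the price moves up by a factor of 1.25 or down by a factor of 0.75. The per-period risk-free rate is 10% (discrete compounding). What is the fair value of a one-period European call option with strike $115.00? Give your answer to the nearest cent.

Risk-neutral probability p = (1 + 0.1 − 0.75)/(1.25 − 0.75) = 0.3500/0.5000 = 0.7000
Terminal stock prices: S_u = 125, S_d = 75
Terminal payoffs (S − K): max(10, 0) = 10, max(-40, 0) = 0
Node 0 (S = 100): V_0 = 1/1.1·[0.7000·10.0000 + 0.3000·0.0000] = 6.3636

$6.36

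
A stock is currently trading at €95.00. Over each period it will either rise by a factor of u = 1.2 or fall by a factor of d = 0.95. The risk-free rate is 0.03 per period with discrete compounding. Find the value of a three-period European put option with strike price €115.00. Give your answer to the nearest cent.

€14.58

Risk-neutral probability p = (1 + 0.03 − 0.95)/(1.2 − 0.95) = 0.0800/0.2500 = 0.3200
Terminal stock prices: S_uuu = 164.2, S_uud = 130, S_udd = 102.9, S_ddd = 81.45
Terminal payoffs (K − S): max(-49.16, 0) = 0, max(-14.96, 0) = 0, max(12.12, 0) = 12.12, max(33.55, 0) = 33.55
Node uu (S = 136.8): V_uu = 1/1.03·[0.3200·0.0000 + 0.6800·0.0000] = 0.0000
Node ud (S = 108.3): V_ud = 1/1.03·[0.3200·0.0000 + 0.6800·12.1150] = 7.9983
Node dd (S = 85.74): V_dd = 1/1.03·[0.3200·12.1150 + 0.6800·33.5494] = 25.9130
Node u (S = 114): V_u = 1/1.03·[0.3200·0.0000 + 0.6800·7.9983] = 5.2804
Node d (S = 90.25): V_d = 1/1.03·[0.3200·7.9983 + 0.6800·25.9130] = 19.5925
Node 0 (S = 95): V_0 = 1/1.03·[0.3200·5.2804 + 0.6800·19.5925] = 14.5754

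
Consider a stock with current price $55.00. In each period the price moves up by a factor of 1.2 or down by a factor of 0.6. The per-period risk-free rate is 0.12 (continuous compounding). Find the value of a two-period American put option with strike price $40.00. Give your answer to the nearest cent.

Risk-neutral probability p = (e^0.12 − 0.6)/(1.2 − 0.6) = 0.5275/0.6000 = 0.8792
Terminal stock prices: S_uu = 79.2, S_ud = 39.6, S_dd = 19.8
Terminal payoffs (K − S): max(-39.2, 0) = 0, max(0.4, 0) = 0.4, max(20.2, 0) = 20.2
Node u (S = 66): continuation = e^(−0.12)·[0.8792·0.0000 + 0.1208·0.4000] = 0.0429; exercise value = 0.0000 ≤ continuation, so V_u = 0.0429
Node d (S = 33): continuation = e^(−0.12)·[0.8792·0.4000 + 0.1208·20.2000] = 2.4768; exercise value = 7.0000 > continuation, so V_d = 7.0000 (exercise)
Node 0 (S = 55): continuation = e^(−0.12)·[0.8792·0.0429 + 0.1208·7.0000] = 0.7836; exercise value = 0.0000 ≤ continuation, so V_0 = 0.7836

$0.78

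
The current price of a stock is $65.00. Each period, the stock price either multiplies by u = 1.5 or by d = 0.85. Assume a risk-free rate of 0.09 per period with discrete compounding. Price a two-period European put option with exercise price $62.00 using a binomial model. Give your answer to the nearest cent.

$5.04

Risk-neutral probability p = (1 + 0.09 − 0.85)/(1.5 − 0.85) = 0.2400/0.6500 = 0.3692
Terminal stock prices: S_uu = 146.2, S_ud = 82.88, S_dd = 46.96
Terminal payoffs (K − S): max(-84.25, 0) = 0, max(-20.88, 0) = 0, max(15.04, 0) = 15.04
Node u (S = 97.5): V_u = 1/1.09·[0.3692·0.0000 + 0.6308·0.0000] = 0.0000
Node d (S = 55.25): V_d = 1/1.09·[0.3692·0.0000 + 0.6308·15.0375] = 8.7020
Node 0 (S = 65): V_0 = 1/1.09·[0.3692·0.0000 + 0.6308·8.7020] = 5.0357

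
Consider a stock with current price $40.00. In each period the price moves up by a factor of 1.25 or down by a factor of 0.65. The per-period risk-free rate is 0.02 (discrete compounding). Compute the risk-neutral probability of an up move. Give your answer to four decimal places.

Risk-neutral probability p = (1 + 0.02 − 0.65)/(1.25 − 0.65) = 0.3700/0.6000 = 0.6167

p = 0.6167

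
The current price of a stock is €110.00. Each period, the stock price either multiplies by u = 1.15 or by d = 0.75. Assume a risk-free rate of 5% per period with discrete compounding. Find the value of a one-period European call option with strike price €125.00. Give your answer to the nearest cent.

Risk-neutral probability p = (1 + 0.05 − 0.75)/(1.15 − 0.75) = 0.3000/0.4000 = 0.7500
Terminal stock prices: S_u = 126.5, S_d = 82.5
Terminal payoffs (S − K): max(1.5, 0) = 1.5, max(-42.5, 0) = 0
Node 0 (S = 110): V_0 = 1/1.05·[0.7500·1.5000 + 0.2500·0.0000] = 1.0714

€1.07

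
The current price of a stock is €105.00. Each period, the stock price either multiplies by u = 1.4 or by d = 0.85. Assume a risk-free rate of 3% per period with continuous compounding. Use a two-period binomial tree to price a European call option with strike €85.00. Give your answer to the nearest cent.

Risk-neutral probability p = (e^0.03 − 0.85)/(1.4 − 0.85) = 0.1805/0.5500 = 0.3281
Terminal stock prices: S_uu = 205.8, S_ud = 125, S_dd = 75.86
Terminal payoffs (S − K): max(120.8, 0) = 120.8, max(39.95, 0) = 39.95, max(-9.138, 0) = 0
Node u (S = 147): V_u = e^(−0.03)·[0.3281·120.8000 + 0.6719·39.9500] = 64.5121
Node d (S = 89.25): V_d = e^(−0.03)·[0.3281·39.9500 + 0.6719·0.0000] = 12.7202
Node 0 (S = 105): V_0 = e^(−0.03)·[0.3281·64.5121 + 0.6719·12.7202] = 28.8349

€28.83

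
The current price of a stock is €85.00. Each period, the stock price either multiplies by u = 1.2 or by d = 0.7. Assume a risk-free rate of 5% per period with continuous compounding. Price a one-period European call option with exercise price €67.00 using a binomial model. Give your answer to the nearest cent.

Risk-neutral probability p = (e^0.05 − 0.7)/(1.2 − 0.7) = 0.3513/0.5000 = 0.7025
Terminal stock prices: S_u = 102, S_d = 59.5
Terminal payoffs (S − K): max(35, 0) = 35, max(-7.5, 0) = 0
Node 0 (S = 85): V_0 = e^(−0.05)·[0.7025·35.0000 + 0.2975·0.0000] = 23.3898

€23.39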